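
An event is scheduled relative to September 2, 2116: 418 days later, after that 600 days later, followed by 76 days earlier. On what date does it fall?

April 2, 2119

Counting forward 418 days from September 2, 2116:
September has 30 days, so 30 − 2 = 28 days remain after September 2, 2116; 418 − 28 = 390 left.
October 2116 has 31 days: 390 − 31 = 359 left.
November 2116 has 30 days: 359 − 30 = 329 left.
December 2116 has 31 days: 329 − 31 = 298 left.
January 2117 has 31 days: 298 − 31 = 267 left.
February 2117 has 28 days (2117 is not a leap year): 267 − 28 = 239 left.
March 2117 has 31 days: 239 − 31 = 208 left.
April 2117 has 30 days: 208 − 30 = 178 left.
May 2117 has 31 days: 178 − 31 = 147 left.
June 2117 has 30 days: 147 − 30 = 117 left.
July 2117 has 31 days: 117 − 31 = 86 left.
August 2117 has 31 days: 86 − 31 = 55 left.
September 2117 has 30 days: 55 − 30 = 25 left.
25 days into October 2117 → October 25, 2117.
Advancing 600 days from October 25, 2117:
October has 31 days, so 31 − 25 = 6 days remain after October 25, 2117; 600 − 6 = 594 left.
November 2117 has 30 days: 594 − 30 = 564 left.
December 2117 has 31 days: 564 − 31 = 533 left.
January 2118 has 31 days: 533 − 31 = 502 left.
February 2118 has 28 days (2118 is not a leap year): 502 − 28 = 474 left.
March 2118 has 31 days: 474 − 31 = 443 left.
April 2118 has 30 days: 443 − 30 = 413 left.
May 2118 has 31 days: 413 − 31 = 382 left.
June 2118 has 30 days: 382 − 30 = 352 left.
July 2118 has 31 days: 352 − 31 = 321 left.
August 2118 has 31 days: 321 − 31 = 290 left.
September 2118 has 30 days: 290 − 30 = 260 left.
October 2118 has 31 days: 260 − 31 = 229 left.
November 2118 has 30 days: 229 − 30 = 199 left.
December 2118 has 31 days: 199 − 31 = 168 left.
January 2119 has 31 days: 168 − 31 = 137 left.
February 2119 has 28 days (2119 is not a leap year): 137 − 28 = 109 left.
March 2119 has 31 days: 109 − 31 = 78 left.
April 2119 has 30 days: 78 − 30 = 48 left.
May 2119 has 31 days: 48 − 31 = 17 left.
17 days into June 2119 → June 17, 2119.
Going back 76 days from June 17, 2119:
Going back 17 days from June 17, 2119 reaches the end of the previous month; 76 − 17 = 59 left.
May 2119 has 31 days: 59 − 31 = 28 left.
April 2119 has 30 days; 30 − 28 = 2 → April 2, 2119.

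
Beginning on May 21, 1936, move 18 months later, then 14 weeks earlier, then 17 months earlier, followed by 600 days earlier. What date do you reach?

July 24, 1934

Advancing 18 months from May 21, 1936:
month 5 + 18 = 23, which is month 11 of year 1937 → November 1937.
Day 21 is valid in November, giving November 21, 1937.
Subtracting 14 weeks (= 98 days) from November 21, 1937:
Going back 21 days from November 21, 1937 reaches the end of the previous month; 98 − 21 = 77 left.
October 1937 has 31 days: 77 − 31 = 46 left.
September 1937 has 30 days: 46 − 30 = 16 left.
August 1937 has 31 days; 31 − 16 = 15 → August 15, 1937.
Counting back 17 months from August 15, 1937:
month 8 − 17 = -9, which is month 3 of year 1936 → March 1936.
Day 15 is valid in March, giving March 15, 1936.
Subtracting 600 days from March 15, 1936:
Going back 15 days from March 15, 1936 reaches the end of the previous month; 600 − 15 = 585 left.
February 1936 has 29 days (1936 is a leap year): 585 − 29 = 556 left.
January 1936 has 31 days: 556 − 31 = 525 left.
December 1935 has 31 days: 525 − 31 = 494 left.
November 1935 has 30 days: 494 − 30 = 464 left.
October 1935 has 31 days: 464 − 31 = 433 left.
September 1935 has 30 days: 433 − 30 = 403 left.
August 1935 has 31 days: 403 − 31 = 372 left.
July 1935 has 31 days: 372 − 31 = 341 left.
June 1935 has 30 days: 341 − 30 = 311 left.
May 1935 has 31 days: 311 − 31 = 280 left.
April 1935 has 30 days: 280 − 30 = 250 left.
March 1935 has 31 days: 250 − 31 = 219 left.
February 1935 has 28 days (1935 is not a leap year): 219 − 28 = 191 left.
January 1935 has 31 days: 191 − 31 = 160 left.
December 1934 has 31 days: 160 − 31 = 129 left.
November 1934 has 30 days: 129 − 30 = 99 left.
October 1934 has 31 days: 99 − 31 = 68 left.
September 1934 has 30 days: 68 − 30 = 38 left.
August 1934 has 31 days: 38 − 31 = 7 left.
July 1934 has 31 days; 31 − 7 = 24 → July 24, 1934.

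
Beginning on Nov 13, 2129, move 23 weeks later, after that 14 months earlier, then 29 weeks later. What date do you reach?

Counting forward 23 weeks (= 161 days) from November 13, 2129:
November has 30 days, so 30 − 13 = 17 days remain after November 13, 2129; 161 − 17 = 144 left.
December 2129 has 31 days: 144 − 31 = 113 left.
January 2130 has 31 days: 113 − 31 = 82 left.
February 2130 has 28 days (2130 is not a leap year): 82 − 28 = 54 left.
March 2130 has 31 days: 54 − 31 = 23 left.
23 days into April 2130 → April 23, 2130.
Subtracting 14 months from April 23, 2130:
month 4 − 14 = -10, which is month 2 of year 2129 → February 2129.
Day 23 is valid in February, giving February 23, 2129.
Counting forward 29 weeks (= 203 days) from February 23, 2129:
February has 28 days, so 28 − 23 = 5 days remain after February 23, 2129; 203 − 5 = 198 left.
March 2129 has 31 days: 198 − 31 = 167 left.
April 2129 has 30 days: 167 − 30 = 137 left.
May 2129 has 31 days: 137 − 31 = 106 left.
June 2129 has 30 days: 106 − 30 = 76 left.
July 2129 has 31 days: 76 − 31 = 45 left.
August 2129 has 31 days: 45 − 31 = 14 left.
14 days into September 2129 → September 14, 2129.

September 14, 2129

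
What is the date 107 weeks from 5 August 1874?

August 23, 1876

Counting forward 107 weeks = 749 days from August 5, 1874.
August has 31 days, so 31 − 5 = 26 days remain after August 5, 1874; 749 − 26 = 723 left.
September 1874 has 30 days: 723 − 30 = 693 left.
October 1874 has 31 days: 693 − 31 = 662 left.
November 1874 has 30 days: 662 − 30 = 632 left.
December 1874 has 31 days: 632 − 31 = 601 left.
January 1875 has 31 days: 601 − 31 = 570 left.
February 1875 has 28 days (1875 is not a leap year): 570 − 28 = 542 left.
March 1875 has 31 days: 542 − 31 = 511 left.
April 1875 has 30 days: 511 − 30 = 481 left.
May 1875 has 31 days: 481 − 31 = 450 left.
June 1875 has 30 days: 450 − 30 = 420 left.
July 1875 has 31 days: 420 − 31 = 389 left.
August 1875 has 31 days: 389 − 31 = 358 left.
September 1875 has 30 days: 358 − 30 = 328 left.
October 1875 has 31 days: 328 − 31 = 297 left.
November 1875 has 30 days: 297 − 30 = 267 left.
December 1875 has 31 days: 267 − 31 = 236 left.
January 1876 has 31 days: 236 − 31 = 205 left.
February 1876 has 29 days (1876 is a leap year): 205 − 29 = 176 left.
March 1876 has 31 days: 176 − 31 = 145 left.
April 1876 has 30 days: 145 − 30 = 115 left.
May 1876 has 31 days: 115 − 31 = 84 left.
June 1876 has 30 days: 84 − 30 = 54 left.
July 1876 has 31 days: 54 − 31 = 23 left.
23 days into August 1876 → August 23, 1876.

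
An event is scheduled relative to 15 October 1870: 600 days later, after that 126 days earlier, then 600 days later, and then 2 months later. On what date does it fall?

Advancing 600 days from October 15, 1870:
October has 31 days, so 31 − 15 = 16 days remain after October 15, 1870; 600 − 16 = 584 left.
November 1870 has 30 days: 584 − 30 = 554 left.
December 1870 has 31 days: 554 − 31 = 523 left.
January 1871 has 31 days: 523 − 31 = 492 left.
February 1871 has 28 days (1871 is not a leap year): 492 − 28 = 464 left.
March 1871 has 31 days: 464 − 31 = 433 left.
April 1871 has 30 days: 433 − 30 = 403 left.
May 1871 has 31 days: 403 − 31 = 372 left.
June 1871 has 30 days: 372 − 30 = 342 left.
July 1871 has 31 days: 342 − 31 = 311 left.
August 1871 has 31 days: 311 − 31 = 280 left.
September 1871 has 30 days: 280 − 30 = 250 left.
October 1871 has 31 days: 250 − 31 = 219 left.
November 1871 has 30 days: 219 − 30 = 189 left.
December 1871 has 31 days: 189 − 31 = 158 left.
January 1872 has 31 days: 158 − 31 = 127 left.
February 1872 has 29 days (1872 is a leap year): 127 − 29 = 98 left.
March 1872 has 31 days: 98 − 31 = 67 left.
April 1872 has 30 days: 67 − 30 = 37 left.
May 1872 has 31 days: 37 − 31 = 6 left.
6 days into June 1872 → June 6, 1872.
Subtracting 126 days from June 6, 1872:
Going back 6 days from June 6, 1872 reaches the end of the previous month; 126 − 6 = 120 left.
May 1872 has 31 days: 120 − 31 = 89 left.
April 1872 has 30 days: 89 − 30 = 59 left.
March 1872 has 31 days: 59 − 31 = 28 left.
February 1872 has 29 days; 29 − 28 = 1 → February 1, 1872.
Advancing 600 days from February 1, 1872:
February has 29 days, so 29 − 1 = 28 days remain after February 1, 1872; 600 − 28 = 572 left.
March 1872 has 31 days: 572 − 31 = 541 left.
April 1872 has 30 days: 541 − 30 = 511 left.
May 1872 has 31 days: 511 − 31 = 480 left.
June 1872 has 30 days: 480 − 30 = 450 left.
July 1872 has 31 days: 450 − 31 = 419 left.
August 1872 has 31 days: 419 − 31 = 388 left.
September 1872 has 30 days: 388 − 30 = 358 left.
October 1872 has 31 days: 358 − 31 = 327 left.
November 1872 has 30 days: 327 − 30 = 297 left.
December 1872 has 31 days: 297 − 31 = 266 left.
January 1873 has 31 days: 266 − 31 = 235 left.
February 1873 has 28 days (1873 is not a leap year): 235 − 28 = 207 left.
March 1873 has 31 days: 207 − 31 = 176 left.
April 1873 has 30 days: 176 − 30 = 146 left.
May 1873 has 31 days: 146 − 31 = 115 left.
June 1873 has 30 days: 115 − 30 = 85 left.
July 1873 has 31 days: 85 − 31 = 54 left.
August 1873 has 31 days: 54 − 31 = 23 left.
23 days into September 1873 → September 23, 1873.
Advancing 2 months from September 23, 1873:
month 9 + 2 = 11 → November 1873.
Day 23 is valid in November, giving November 23, 1873.

November 23, 1873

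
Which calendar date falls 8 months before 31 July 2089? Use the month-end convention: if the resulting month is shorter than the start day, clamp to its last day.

Counting back 8 months from July 31, 2089.
month 7 − 8 = -1, which is month 11 of year 2088 → November 2088.
November 2088 has only 30 days and the start was day 31, so the date clamps to November 30, 2088.

November 30, 2088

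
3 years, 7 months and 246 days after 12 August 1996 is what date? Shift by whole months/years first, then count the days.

Adding 3 years, 7 months and 246 days from August 12, 1996: first the month/year part, then the days.
+3 years → 1999; month 8 + 7 = 15, which is month 3 of year 2000 → March 2000.
Day 12 is valid in March, giving March 12, 2000.
Now add 246 days from March 12, 2000.
March has 31 days, so 31 − 12 = 19 days remain after March 12, 2000; 246 − 19 = 227 left.
April 2000 has 30 days: 227 − 30 = 197 left.
May 2000 has 31 days: 197 − 31 = 166 left.
June 2000 has 30 days: 166 − 30 = 136 left.
July 2000 has 31 days: 136 − 31 = 105 left.
August 2000 has 31 days: 105 − 31 = 74 left.
September 2000 has 30 days: 74 − 30 = 44 left.
October 2000 has 31 days: 44 − 31 = 13 left.
13 days into November 2000 → November 13, 2000.

November 13, 2000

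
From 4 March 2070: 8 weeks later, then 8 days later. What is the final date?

May 7, 2070

Adding 8 weeks (= 56 days) from March 4, 2070:
March has 31 days, so 31 − 4 = 27 days remain after March 4, 2070; 56 − 27 = 29 left.
29 days into April 2070 → April 29, 2070.
Advancing 8 days from April 29, 2070:
April has 30 days, so 30 − 29 = 1 day remains after April 29, 2070; 8 − 1 = 7 left.
7 days into May 2070 → May 7, 2070.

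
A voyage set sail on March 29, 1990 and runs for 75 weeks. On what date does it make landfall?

Adding 75 weeks = 525 days from March 29, 1990.
March has 31 days, so 31 − 29 = 2 days remain after March 29, 1990; 525 − 2 = 523 left.
April 1990 has 30 days: 523 − 30 = 493 left.
May 1990 has 31 days: 493 − 31 = 462 left.
June 1990 has 30 days: 462 − 30 = 432 left.
July 1990 has 31 days: 432 − 31 = 401 left.
August 1990 has 31 days: 401 − 31 = 370 left.
September 1990 has 30 days: 370 − 30 = 340 left.
October 1990 has 31 days: 340 − 31 = 309 left.
November 1990 has 30 days: 309 − 30 = 279 left.
December 1990 has 31 days: 279 − 31 = 248 left.
January 1991 has 31 days: 248 − 31 = 217 left.
February 1991 has 28 days (1991 is not a leap year): 217 − 28 = 189 left.
March 1991 has 31 days: 189 − 31 = 158 left.
April 1991 has 30 days: 158 − 30 = 128 left.
May 1991 has 31 days: 128 − 31 = 97 left.
June 1991 has 30 days: 97 − 30 = 67 left.
July 1991 has 31 days: 67 − 31 = 36 left.
August 1991 has 31 days: 36 − 31 = 5 left.
5 days into September 1991 → September 5, 1991.

September 5, 1991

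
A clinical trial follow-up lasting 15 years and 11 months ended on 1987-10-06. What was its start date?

November 6, 1971

Subtracting 15 years and 11 months from October 6, 1987.
-15 years → 1972; month 10 − 11 = -1, which is month 11 of year 1971 → November 1971.
Day 6 is valid in November, giving November 6, 1971.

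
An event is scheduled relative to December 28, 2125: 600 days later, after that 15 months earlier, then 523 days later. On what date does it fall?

Counting forward 600 days from December 28, 2125:
December has 31 days, so 31 − 28 = 3 days remain after December 28, 2125; 600 − 3 = 597 left.
January 2126 has 31 days: 597 − 31 = 566 left.
February 2126 has 28 days (2126 is not a leap year): 566 − 28 = 538 left.
March 2126 has 31 days: 538 − 31 = 507 left.
April 2126 has 30 days: 507 − 30 = 477 left.
May 2126 has 31 days: 477 − 31 = 446 left.
June 2126 has 30 days: 446 − 30 = 416 left.
July 2126 has 31 days: 416 − 31 = 385 left.
August 2126 has 31 days: 385 − 31 = 354 left.
September 2126 has 30 days: 354 − 30 = 324 left.
October 2126 has 31 days: 324 − 31 = 293 left.
November 2126 has 30 days: 293 − 30 = 263 left.
December 2126 has 31 days: 263 − 31 = 232 left.
January 2127 has 31 days: 232 − 31 = 201 left.
February 2127 has 28 days (2127 is not a leap year): 201 − 28 = 173 left.
March 2127 has 31 days: 173 − 31 = 142 left.
April 2127 has 30 days: 142 − 30 = 112 left.
May 2127 has 31 days: 112 − 31 = 81 left.
June 2127 has 30 days: 81 − 30 = 51 left.
July 2127 has 31 days: 51 − 31 = 20 left.
20 days into August 2127 → August 20, 2127.
Counting back 15 months from August 20, 2127:
month 8 − 15 = -7, which is month 5 of year 2126 → May 2126.
Day 20 is valid in May, giving May 20, 2126.
Advancing 523 days from May 20, 2126:
May has 31 days, so 31 − 20 = 11 days remain after May 20, 2126; 523 − 11 = 512 left.
June 2126 has 30 days: 512 − 30 = 482 left.
July 2126 has 31 days: 482 − 31 = 451 left.
August 2126 has 31 days: 451 − 31 = 420 left.
September 2126 has 30 days: 420 − 30 = 390 left.
October 2126 has 31 days: 390 − 31 = 359 left.
November 2126 has 30 days: 359 − 30 = 329 left.
December 2126 has 31 days: 329 − 31 = 298 left.
January 2127 has 31 days: 298 − 31 = 267 left.
February 2127 has 28 days (2127 is not a leap year): 267 − 28 = 239 left.
March 2127 has 31 days: 239 − 31 = 208 left.
April 2127 has 30 days: 208 − 30 = 178 left.
May 2127 has 31 days: 178 − 31 = 147 left.
June 2127 has 30 days: 147 − 30 = 117 left.
July 2127 has 31 days: 117 − 31 = 86 left.
August 2127 has 31 days: 86 − 31 = 55 left.
September 2127 has 30 days: 55 − 30 = 25 left.
25 days into October 2127 → October 25, 2127.

October 25, 2127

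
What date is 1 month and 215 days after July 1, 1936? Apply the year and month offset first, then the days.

March 4, 1937

Adding 1 month and 215 days from July 1, 1936: first the month/year part, then the days.
month 7 + 1 = 8 → August 1936.
Day 1 is valid in August, giving August 1, 1936.
Now add 215 days from August 1, 1936.
August has 31 days, so 31 − 1 = 30 days remain after August 1, 1936; 215 − 30 = 185 left.
September 1936 has 30 days: 185 − 30 = 155 left.
October 1936 has 31 days: 155 − 31 = 124 left.
November 1936 has 30 days: 124 − 30 = 94 left.
December 1936 has 31 days: 94 − 31 = 63 left.
January 1937 has 31 days: 63 − 31 = 32 left.
February 1937 has 28 days (1937 is not a leap year): 32 − 28 = 4 left.
4 days into March 1937 → March 4, 1937.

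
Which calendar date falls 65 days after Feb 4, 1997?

April 10, 1997

Adding 65 days from February 4, 1997.
February has 28 days, so 28 − 4 = 24 days remain after February 4, 1997; 65 − 24 = 41 left.
March 1997 has 31 days: 41 − 31 = 10 left.
10 days into April 1997 → April 10, 1997.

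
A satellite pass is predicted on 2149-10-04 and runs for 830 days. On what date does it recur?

Counting forward 830 days from October 4, 2149.
October has 31 days, so 31 − 4 = 27 days remain after October 4, 2149; 830 − 27 = 803 left.
November 2149 has 30 days: 803 − 30 = 773 left.
December 2149 has 31 days: 773 − 31 = 742 left.
January 2150 has 31 days: 742 − 31 = 711 left.
February 2150 has 28 days (2150 is not a leap year): 711 − 28 = 683 left.
March 2150 has 31 days: 683 − 31 = 652 left.
April 2150 has 30 days: 652 − 30 = 622 left.
May 2150 has 31 days: 622 − 31 = 591 left.
June 2150 has 30 days: 591 − 30 = 561 left.
July 2150 has 31 days: 561 − 31 = 530 left.
August 2150 has 31 days: 530 − 31 = 499 left.
September 2150 has 30 days: 499 − 30 = 469 left.
October 2150 has 31 days: 469 − 31 = 438 left.
November 2150 has 30 days: 438 − 30 = 408 left.
December 2150 has 31 days: 408 − 31 = 377 left.
January 2151 has 31 days: 377 − 31 = 346 left.
February 2151 has 28 days (2151 is not a leap year): 346 − 28 = 318 left.
March 2151 has 31 days: 318 − 31 = 287 left.
April 2151 has 30 days: 287 − 30 = 257 left.
May 2151 has 31 days: 257 − 31 = 226 left.
June 2151 has 30 days: 226 − 30 = 196 left.
July 2151 has 31 days: 196 − 31 = 165 left.
August 2151 has 31 days: 165 − 31 = 134 left.
September 2151 has 30 days: 134 − 30 = 104 left.
October 2151 has 31 days: 104 − 31 = 73 left.
November 2151 has 30 days: 73 − 30 = 43 left.
December 2151 has 31 days: 43 − 31 = 12 left.
12 days into January 2152 → January 12, 2152.

January 12, 2152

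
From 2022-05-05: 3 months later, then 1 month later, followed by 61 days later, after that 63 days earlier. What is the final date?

Adding 3 months from May 5, 2022:
month 5 + 3 = 8 → August 2022.
Day 5 is valid in August, giving August 5, 2022.
Counting forward 1 month from August 5, 2022:
month 8 + 1 = 9 → September 2022.
Day 5 is valid in September, giving September 5, 2022.
Adding 61 days from September 5, 2022:
September has 30 days, so 30 − 5 = 25 days remain after September 5, 2022; 61 − 25 = 36 left.
October 2022 has 31 days: 36 − 31 = 5 left.
5 days into November 2022 → November 5, 2022.
Counting back 63 days from November 5, 2022:
Going back 5 days from November 5, 2022 reaches the end of the previous month; 63 − 5 = 58 left.
October 2022 has 31 days: 58 − 31 = 27 left.
September 2022 has 30 days; 30 − 27 = 3 → September 3, 2022.

September 3, 2022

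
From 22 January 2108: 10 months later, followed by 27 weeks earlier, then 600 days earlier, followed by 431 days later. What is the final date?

November 30, 2107

Advancing 10 months from January 22, 2108:
month 1 + 10 = 11 → November 2108.
Day 22 is valid in November, giving November 22, 2108.
Counting back 27 weeks (= 189 days) from November 22, 2108:
Going back 22 days from November 22, 2108 reaches the end of the previous month; 189 − 22 = 167 left.
October 2108 has 31 days: 167 − 31 = 136 left.
September 2108 has 30 days: 136 − 30 = 106 left.
August 2108 has 31 days: 106 − 31 = 75 left.
July 2108 has 31 days: 75 − 31 = 44 left.
June 2108 has 30 days: 44 − 30 = 14 left.
May 2108 has 31 days; 31 − 14 = 17 → May 17, 2108.
Subtracting 600 days from May 17, 2108:
Going back 17 days from May 17, 2108 reaches the end of the previous month; 600 − 17 = 583 left.
April 2108 has 30 days: 583 − 30 = 553 left.
March 2108 has 31 days: 553 − 31 = 522 left.
February 2108 has 29 days (2108 is a leap year): 522 − 29 = 493 left.
January 2108 has 31 days: 493 − 31 = 462 left.
December 2107 has 31 days: 462 − 31 = 431 left.
November 2107 has 30 days: 431 − 30 = 401 left.
October 2107 has 31 days: 401 − 31 = 370 left.
September 2107 has 30 days: 370 − 30 = 340 left.
August 2107 has 31 days: 340 − 31 = 309 left.
July 2107 has 31 days: 309 − 31 = 278 left.
June 2107 has 30 days: 278 − 30 = 248 left.
May 2107 has 31 days: 248 − 31 = 217 left.
April 2107 has 30 days: 217 − 30 = 187 left.
March 2107 has 31 days: 187 − 31 = 156 left.
February 2107 has 28 days (2107 is not a leap year): 156 − 28 = 128 left.
January 2107 has 31 days: 128 − 31 = 97 left.
December 2106 has 31 days: 97 − 31 = 66 left.
November 2106 has 30 days: 66 − 30 = 36 left.
October 2106 has 31 days: 36 − 31 = 5 left.
September 2106 has 30 days; 30 − 5 = 25 → September 25, 2106.
Adding 431 days from September 25, 2106:
September has 30 days, so 30 − 25 = 5 days remain after September 25, 2106; 431 − 5 = 426 left.
October 2106 has 31 days: 426 − 31 = 395 left.
November 2106 has 30 days: 395 − 30 = 365 left.
December 2106 has 31 days: 365 − 31 = 334 left.
January 2107 has 31 days: 334 − 31 = 303 left.
February 2107 has 28 days (2107 is not a leap year): 303 − 28 = 275 left.
March 2107 has 31 days: 275 − 31 = 244 left.
April 2107 has 30 days: 244 − 30 = 214 left.
May 2107 has 31 days: 214 − 31 = 183 left.
June 2107 has 30 days: 183 − 30 = 153 left.
July 2107 has 31 days: 153 − 31 = 122 left.
August 2107 has 31 days: 122 − 31 = 91 left.
September 2107 has 30 days: 91 − 30 = 61 left.
October 2107 has 31 days: 61 − 31 = 30 left.
30 days into November 2107 → November 30, 2107.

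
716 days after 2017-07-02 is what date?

June 18, 2019

Adding 716 days from July 2, 2017.
July has 31 days, so 31 − 2 = 29 days remain after July 2, 2017; 716 − 29 = 687 left.
August 2017 has 31 days: 687 − 31 = 656 left.
September 2017 has 30 days: 656 − 30 = 626 left.
October 2017 has 31 days: 626 − 31 = 595 left.
November 2017 has 30 days: 595 − 30 = 565 left.
December 2017 has 31 days: 565 − 31 = 534 left.
January 2018 has 31 days: 534 − 31 = 503 left.
February 2018 has 28 days (2018 is not a leap year): 503 − 28 = 475 left.
March 2018 has 31 days: 475 − 31 = 444 left.
April 2018 has 30 days: 444 − 30 = 414 left.
May 2018 has 31 days: 414 − 31 = 383 left.
June 2018 has 30 days: 383 − 30 = 353 left.
July 2018 has 31 days: 353 − 31 = 322 left.
August 2018 has 31 days: 322 − 31 = 291 left.
September 2018 has 30 days: 291 − 30 = 261 left.
October 2018 has 31 days: 261 − 31 = 230 left.
November 2018 has 30 days: 230 − 30 = 200 left.
December 2018 has 31 days: 200 − 31 = 169 left.
January 2019 has 31 days: 169 − 31 = 138 left.
February 2019 has 28 days (2019 is not a leap year): 138 − 28 = 110 left.
March 2019 has 31 days: 110 − 31 = 79 left.
April 2019 has 30 days: 79 − 30 = 49 left.
May 2019 has 31 days: 49 − 31 = 18 left.
18 days into June 2019 → June 18, 2019.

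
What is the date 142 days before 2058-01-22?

September 2, 2057

Counting back 142 days from January 22, 2058.
Going back 22 days from January 22, 2058 reaches the end of the previous month; 142 − 22 = 120 left.
December 2057 has 31 days: 120 − 31 = 89 left.
November 2057 has 30 days: 89 − 30 = 59 left.
October 2057 has 31 days: 59 − 31 = 28 left.
September 2057 has 30 days; 30 − 28 = 2 → September 2, 2057.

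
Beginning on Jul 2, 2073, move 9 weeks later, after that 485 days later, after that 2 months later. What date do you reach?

Advancing 9 weeks (= 63 days) from July 2, 2073:
July has 31 days, so 31 − 2 = 29 days remain after July 2, 2073; 63 − 29 = 34 left.
August 2073 has 31 days: 34 − 31 = 3 left.
3 days into September 2073 → September 3, 2073.
Adding 485 days from September 3, 2073:
September has 30 days, so 30 − 3 = 27 days remain after September 3, 2073; 485 − 27 = 458 left.
October 2073 has 31 days: 458 − 31 = 427 left.
November 2073 has 30 days: 427 − 30 = 397 left.
December 2073 has 31 days: 397 − 31 = 366 left.
January 2074 has 31 days: 366 − 31 = 335 left.
February 2074 has 28 days (2074 is not a leap year): 335 − 28 = 307 left.
March 2074 has 31 days: 307 − 31 = 276 left.
April 2074 has 30 days: 276 − 30 = 246 left.
May 2074 has 31 days: 246 − 31 = 215 left.
June 2074 has 30 days: 215 − 30 = 185 left.
July 2074 has 31 days: 185 − 31 = 154 left.
August 2074 has 31 days: 154 − 31 = 123 left.
September 2074 has 30 days: 123 − 30 = 93 left.
October 2074 has 31 days: 93 − 31 = 62 left.
November 2074 has 30 days: 62 − 30 = 32 left.
December 2074 has 31 days: 32 − 31 = 1 left.
1 day into January 2075 → January 1, 2075.
Adding 2 months from January 1, 2075:
month 1 + 2 = 3 → March 2075.
Day 1 is valid in March, giving March 1, 2075.

March 1, 2075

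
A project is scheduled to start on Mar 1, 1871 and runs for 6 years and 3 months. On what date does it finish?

June 1, 1877

Adding 6 years and 3 months from March 1, 1871.
+6 years → 1877; month 3 + 3 = 6 → June 1877.
Day 1 is valid in June, giving June 1, 1877.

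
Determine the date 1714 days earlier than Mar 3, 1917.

Going back 1714 days from March 3, 1917.
Going back 3 days from March 3, 1917 reaches the end of the previous month; 1714 − 3 = 1711 left.
February 1917 has 28 days (1917 is not a leap year): 1711 − 28 = 1683 left.
January 1917 has 31 days: 1683 − 31 = 1652 left.
December 1916 has 31 days: 1652 − 31 = 1621 left.
November 1916 has 30 days: 1621 − 30 = 1591 left.
October 1916 has 31 days: 1591 − 31 = 1560 left.
September 1916 has 30 days: 1560 − 30 = 1530 left.
August 1916 has 31 days: 1530 − 31 = 1499 left.
July 1916 has 31 days: 1499 − 31 = 1468 left.
June 1916 has 30 days: 1468 − 30 = 1438 left.
May 1916 has 31 days: 1438 − 31 = 1407 left.
April 1916 has 30 days: 1407 − 30 = 1377 left.
March 1916 has 31 days: 1377 − 31 = 1346 left.
February 1916 has 29 days (1916 is a leap year): 1346 − 29 = 1317 left.
January 1916 has 31 days: 1317 − 31 = 1286 left.
December 1915 has 31 days: 1286 − 31 = 1255 left.
November 1915 has 30 days: 1255 − 30 = 1225 left.
October 1915 has 31 days: 1225 − 31 = 1194 left.
September 1915 has 30 days: 1194 − 30 = 1164 left.
August 1915 has 31 days: 1164 − 31 = 1133 left.
July 1915 has 31 days: 1133 − 31 = 1102 left.
June 1915 has 30 days: 1102 − 30 = 1072 left.
May 1915 has 31 days: 1072 − 31 = 1041 left.
April 1915 has 30 days: 1041 − 30 = 1011 left.
March 1915 has 31 days: 1011 − 31 = 980 left.
February 1915 has 28 days (1915 is not a leap year): 980 − 28 = 952 left.
January 1915 has 31 days: 952 − 31 = 921 left.
December 1914 has 31 days: 921 − 31 = 890 left.
November 1914 has 30 days: 890 − 30 = 860 left.
October 1914 has 31 days: 860 − 31 = 829 left.
September 1914 has 30 days: 829 − 30 = 799 left.
August 1914 has 31 days: 799 − 31 = 768 left.
July 1914 has 31 days: 768 − 31 = 737 left.
June 1914 has 30 days: 737 − 30 = 707 left.
May 1914 has 31 days: 707 − 31 = 676 left.
April 1914 has 30 days: 676 − 30 = 646 left.
March 1914 has 31 days: 646 − 31 = 615 left.
February 1914 has 28 days (1914 is not a leap year): 615 − 28 = 587 left.
January 1914 has 31 days: 587 − 31 = 556 left.
December 1913 has 31 days: 556 − 31 = 525 left.
November 1913 has 30 days: 525 − 30 = 495 left.
October 1913 has 31 days: 495 − 31 = 464 left.
September 1913 has 30 days: 464 − 30 = 434 left.
August 1913 has 31 days: 434 − 31 = 403 left.
July 1913 has 31 days: 403 − 31 = 372 left.
June 1913 has 30 days: 372 − 30 = 342 left.
May 1913 has 31 days: 342 − 31 = 311 left.
April 1913 has 30 days: 311 − 30 = 281 left.
March 1913 has 31 days: 281 − 31 = 250 left.
February 1913 has 28 days (1913 is not a leap year): 250 − 28 = 222 left.
January 1913 has 31 days: 222 − 31 = 191 left.
December 1912 has 31 days: 191 − 31 = 160 left.
November 1912 has 30 days: 160 − 30 = 130 left.
October 1912 has 31 days: 130 − 31 = 99 left.
September 1912 has 30 days: 99 − 30 = 69 left.
August 1912 has 31 days: 69 − 31 = 38 left.
July 1912 has 31 days: 38 − 31 = 7 left.
June 1912 has 30 days; 30 − 7 = 23 → June 23, 1912.

June 23, 1912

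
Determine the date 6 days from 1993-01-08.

Counting forward 6 days from January 8, 1993.
January has 31 days; 8 + 6 = 14, still in January.

January 14, 1993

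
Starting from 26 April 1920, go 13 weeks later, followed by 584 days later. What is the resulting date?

Advancing 13 weeks (= 91 days) from April 26, 1920:
April has 30 days, so 30 − 26 = 4 days remain after April 26, 1920; 91 − 4 = 87 left.
May 1920 has 31 days: 87 − 31 = 56 left.
June 1920 has 30 days: 56 − 30 = 26 left.
26 days into July 1920 → July 26, 1920.
Adding 584 days from July 26, 1920:
July has 31 days, so 31 − 26 = 5 days remain after July 26, 1920; 584 − 5 = 579 left.
August 1920 has 31 days: 579 − 31 = 548 left.
September 1920 has 30 days: 548 − 30 = 518 left.
October 1920 has 31 days: 518 − 31 = 487 left.
November 1920 has 30 days: 487 − 30 = 457 left.
December 1920 has 31 days: 457 − 31 = 426 left.
January 1921 has 31 days: 426 − 31 = 395 left.
February 1921 has 28 days (1921 is not a leap year): 395 − 28 = 367 left.
March 1921 has 31 days: 367 − 31 = 336 left.
April 1921 has 30 days: 336 − 30 = 306 left.
May 1921 has 31 days: 306 − 31 = 275 left.
June 1921 has 30 days: 275 − 30 = 245 left.
July 1921 has 31 days: 245 − 31 = 214 left.
August 1921 has 31 days: 214 − 31 = 183 left.
September 1921 has 30 days: 183 − 30 = 153 left.
October 1921 has 31 days: 153 − 31 = 122 left.
November 1921 has 30 days: 122 − 30 = 92 left.
December 1921 has 31 days: 92 − 31 = 61 left.
January 1922 has 31 days: 61 − 31 = 30 left.
February 1922 has 28 days (1922 is not a leap year): 30 − 28 = 2 left.
2 days into March 1922 → March 2, 1922.

March 2, 1922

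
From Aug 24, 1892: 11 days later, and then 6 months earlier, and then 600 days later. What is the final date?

Counting forward 11 days from August 24, 1892:
August has 31 days, so 31 − 24 = 7 days remain after August 24, 1892; 11 − 7 = 4 left.
4 days into September 1892 → September 4, 1892.
Subtracting 6 months from September 4, 1892:
month 9 − 6 = 3 → March 1892.
Day 4 is valid in March, giving March 4, 1892.
Counting forward 600 days from March 4, 1892:
March has 31 days, so 31 − 4 = 27 days remain after March 4, 1892; 600 − 27 = 573 left.
April 1892 has 30 days: 573 − 30 = 543 left.
May 1892 has 31 days: 543 − 31 = 512 left.
June 1892 has 30 days: 512 − 30 = 482 left.
July 1892 has 31 days: 482 − 31 = 451 left.
August 1892 has 31 days: 451 − 31 = 420 left.
September 1892 has 30 days: 420 − 30 = 390 left.
October 1892 has 31 days: 390 − 31 = 359 left.
November 1892 has 30 days: 359 − 30 = 329 left.
December 1892 has 31 days: 329 − 31 = 298 left.
January 1893 has 31 days: 298 − 31 = 267 left.
February 1893 has 28 days (1893 is not a leap year): 267 − 28 = 239 left.
March 1893 has 31 days: 239 − 31 = 208 left.
April 1893 has 30 days: 208 − 30 = 178 left.
May 1893 has 31 days: 178 − 31 = 147 left.
June 1893 has 30 days: 147 − 30 = 117 left.
July 1893 has 31 days: 117 − 31 = 86 left.
August 1893 has 31 days: 86 − 31 = 55 left.
September 1893 has 30 days: 55 − 30 = 25 left.
25 days into October 1893 → October 25, 1893.

October 25, 1893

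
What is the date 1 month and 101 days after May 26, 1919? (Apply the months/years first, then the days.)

Advancing 1 month and 101 days from May 26, 1919: first the month/year part, then the days.
month 5 + 1 = 6 → June 1919.
Day 26 is valid in June, giving June 26, 1919.
Now add 101 days from June 26, 1919.
June has 30 days, so 30 − 26 = 4 days remain after June 26, 1919; 101 − 4 = 97 left.
July 1919 has 31 days: 97 − 31 = 66 left.
August 1919 has 31 days: 66 − 31 = 35 left.
September 1919 has 30 days: 35 − 30 = 5 left.
5 days into October 1919 → October 5, 1919.

October 5, 1919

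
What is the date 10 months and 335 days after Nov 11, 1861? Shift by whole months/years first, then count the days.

Adding 10 months and 335 days from November 11, 1861: first the month/year part, then the days.
month 11 + 10 = 21, which is month 9 of year 1862 → September 1862.
Day 11 is valid in September, giving September 11, 1862.
Now add 335 days from September 11, 1862.
September has 30 days, so 30 − 11 = 19 days remain after September 11, 1862; 335 − 19 = 316 left.
October 1862 has 31 days: 316 − 31 = 285 left.
November 1862 has 30 days: 285 − 30 = 255 left.
December 1862 has 31 days: 255 − 31 = 224 left.
January 1863 has 31 days: 224 − 31 = 193 left.
February 1863 has 28 days (1863 is not a leap year): 193 − 28 = 165 left.
March 1863 has 31 days: 165 − 31 = 134 left.
April 1863 has 30 days: 134 − 30 = 104 left.
May 1863 has 31 days: 104 − 31 = 73 left.
June 1863 has 30 days: 73 − 30 = 43 left.
July 1863 has 31 days: 43 − 31 = 12 left.
12 days into August 1863 → August 12, 1863.

August 12, 1863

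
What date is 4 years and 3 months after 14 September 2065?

Adding 4 years and 3 months from September 14, 2065.
+4 years → 2069; month 9 + 3 = 12 → December 2069.
Day 14 is valid in December, giving December 14, 2069.

December 14, 2069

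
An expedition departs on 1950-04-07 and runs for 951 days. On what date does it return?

November 13, 1952

Counting forward 951 days from April 7, 1950.
April has 30 days, so 30 − 7 = 23 days remain after April 7, 1950; 951 − 23 = 928 left.
May 1950 has 31 days: 928 − 31 = 897 left.
June 1950 has 30 days: 897 − 30 = 867 left.
July 1950 has 31 days: 867 − 31 = 836 left.
August 1950 has 31 days: 836 − 31 = 805 left.
September 1950 has 30 days: 805 − 30 = 775 left.
October 1950 has 31 days: 775 − 31 = 744 left.
November 1950 has 30 days: 744 − 30 = 714 left.
December 1950 has 31 days: 714 − 31 = 683 left.
January 1951 has 31 days: 683 − 31 = 652 left.
February 1951 has 28 days (1951 is not a leap year): 652 − 28 = 624 left.
March 1951 has 31 days: 624 − 31 = 593 left.
April 1951 has 30 days: 593 − 30 = 563 left.
May 1951 has 31 days: 563 − 31 = 532 left.
June 1951 has 30 days: 532 − 30 = 502 left.
July 1951 has 31 days: 502 − 31 = 471 left.
August 1951 has 31 days: 471 − 31 = 440 left.
September 1951 has 30 days: 440 − 30 = 410 left.
October 1951 has 31 days: 410 − 31 = 379 left.
November 1951 has 30 days: 379 − 30 = 349 left.
December 1951 has 31 days: 349 − 31 = 318 left.
January 1952 has 31 days: 318 − 31 = 287 left.
February 1952 has 29 days (1952 is a leap year): 287 − 29 = 258 left.
March 1952 has 31 days: 258 − 31 = 227 left.
April 1952 has 30 days: 227 − 30 = 197 left.
May 1952 has 31 days: 197 − 31 = 166 left.
June 1952 has 30 days: 166 − 30 = 136 left.
July 1952 has 31 days: 136 − 31 = 105 left.
August 1952 has 31 days: 105 − 31 = 74 left.
September 1952 has 30 days: 74 − 30 = 44 left.
October 1952 has 31 days: 44 − 31 = 13 left.
13 days into November 1952 → November 13, 1952.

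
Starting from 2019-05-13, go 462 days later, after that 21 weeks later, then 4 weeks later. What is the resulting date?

Adding 462 days from May 13, 2019:
May has 31 days, so 31 − 13 = 18 days remain after May 13, 2019; 462 − 18 = 444 left.
June 2019 has 30 days: 444 − 30 = 414 left.
July 2019 has 31 days: 414 − 31 = 383 left.
August 2019 has 31 days: 383 − 31 = 352 left.
September 2019 has 30 days: 352 − 30 = 322 left.
October 2019 has 31 days: 322 − 31 = 291 left.
November 2019 has 30 days: 291 − 30 = 261 left.
December 2019 has 31 days: 261 − 31 = 230 left.
January 2020 has 31 days: 230 − 31 = 199 left.
February 2020 has 29 days (2020 is a leap year): 199 − 29 = 170 left.
March 2020 has 31 days: 170 − 31 = 139 left.
April 2020 has 30 days: 139 − 30 = 109 left.
May 2020 has 31 days: 109 − 31 = 78 left.
June 2020 has 30 days: 78 − 30 = 48 left.
July 2020 has 31 days: 48 − 31 = 17 left.
17 days into August 2020 → August 17, 2020.
Advancing 21 weeks (= 147 days) from August 17, 2020:
August has 31 days, so 31 − 17 = 14 days remain after August 17, 2020; 147 − 14 = 133 left.
September 2020 has 30 days: 133 − 30 = 103 left.
October 2020 has 31 days: 103 − 31 = 72 left.
November 2020 has 30 days: 72 − 30 = 42 left.
December 2020 has 31 days: 42 − 31 = 11 left.
11 days into January 2021 → January 11, 2021.
Advancing 4 weeks (= 28 days) from January 11, 2021:
January has 31 days, so 31 − 11 = 20 days remain after January 11, 2021; 28 − 20 = 8 left.
8 days into February 2021 → February 8, 2021.

February 8, 2021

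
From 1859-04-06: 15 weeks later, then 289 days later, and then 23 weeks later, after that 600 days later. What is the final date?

Advancing 15 weeks (= 105 days) from April 6, 1859:
April has 30 days, so 30 − 6 = 24 days remain after April 6, 1859; 105 − 24 = 81 left.
May 1859 has 31 days: 81 − 31 = 50 left.
June 1859 has 30 days: 50 − 30 = 20 left.
20 days into July 1859 → July 20, 1859.
Adding 289 days from July 20, 1859:
July has 31 days, so 31 − 20 = 11 days remain after July 20, 1859; 289 − 11 = 278 left.
August 1859 has 31 days: 278 − 31 = 247 left.
September 1859 has 30 days: 247 − 30 = 217 left.
October 1859 has 31 days: 217 − 31 = 186 left.
November 1859 has 30 days: 186 − 30 = 156 left.
December 1859 has 31 days: 156 − 31 = 125 left.
January 1860 has 31 days: 125 − 31 = 94 left.
February 1860 has 29 days (1860 is a leap year): 94 − 29 = 65 left.
March 1860 has 31 days: 65 − 31 = 34 left.
April 1860 has 30 days: 34 − 30 = 4 left.
4 days into May 1860 → May 4, 1860.
Advancing 23 weeks (= 161 days) from May 4, 1860:
May has 31 days, so 31 − 4 = 27 days remain after May 4, 1860; 161 − 27 = 134 left.
June 1860 has 30 days: 134 − 30 = 104 left.
July 1860 has 31 days: 104 − 31 = 73 left.
August 1860 has 31 days: 73 − 31 = 42 left.
September 1860 has 30 days: 42 − 30 = 12 left.
12 days into October 1860 → October 12, 1860.
Adding 600 days from October 12, 1860:
October has 31 days, so 31 − 12 = 19 days remain after October 12, 1860; 600 − 19 = 581 left.
November 1860 has 30 days: 581 − 30 = 551 left.
December 1860 has 31 days: 551 − 31 = 520 left.
January 1861 has 31 days: 520 − 31 = 489 left.
February 1861 has 28 days (1861 is not a leap year): 489 − 28 = 461 left.
March 1861 has 31 days: 461 − 31 = 430 left.
April 1861 has 30 days: 430 − 30 = 400 left.
May 1861 has 31 days: 400 − 31 = 369 left.
June 1861 has 30 days: 369 − 30 = 339 left.
July 1861 has 31 days: 339 − 31 = 308 left.
August 1861 has 31 days: 308 − 31 = 277 left.
September 1861 has 30 days: 277 − 30 = 247 left.
October 1861 has 31 days: 247 − 31 = 216 left.
November 1861 has 30 days: 216 − 30 = 186 left.
December 1861 has 31 days: 186 − 31 = 155 left.
January 1862 has 31 days: 155 − 31 = 124 left.
February 1862 has 28 days (1862 is not a leap year): 124 − 28 = 96 left.
March 1862 has 31 days: 96 − 31 = 65 left.
April 1862 has 30 days: 65 − 30 = 35 left.
May 1862 has 31 days: 35 − 31 = 4 left.
4 days into June 1862 → June 4, 1862.

June 4, 1862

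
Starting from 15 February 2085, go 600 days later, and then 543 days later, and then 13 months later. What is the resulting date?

Adding 600 days from February 15, 2085:
February has 28 days, so 28 − 15 = 13 days remain after February 15, 2085; 600 − 13 = 587 left.
March 2085 has 31 days: 587 − 31 = 556 left.
April 2085 has 30 days: 556 − 30 = 526 left.
May 2085 has 31 days: 526 − 31 = 495 left.
June 2085 has 30 days: 495 − 30 = 465 left.
July 2085 has 31 days: 465 − 31 = 434 left.
August 2085 has 31 days: 434 − 31 = 403 left.
September 2085 has 30 days: 403 − 30 = 373 left.
October 2085 has 31 days: 373 − 31 = 342 left.
November 2085 has 30 days: 342 − 30 = 312 left.
December 2085 has 31 days: 312 − 31 = 281 left.
January 2086 has 31 days: 281 − 31 = 250 left.
February 2086 has 28 days (2086 is not a leap year): 250 − 28 = 222 left.
March 2086 has 31 days: 222 − 31 = 191 left.
April 2086 has 30 days: 191 − 30 = 161 left.
May 2086 has 31 days: 161 − 31 = 130 left.
June 2086 has 30 days: 130 − 30 = 100 left.
July 2086 has 31 days: 100 − 31 = 69 left.
August 2086 has 31 days: 69 − 31 = 38 left.
September 2086 has 30 days: 38 − 30 = 8 left.
8 days into October 2086 → October 8, 2086.
Adding 543 days from October 8, 2086:
October has 31 days, so 31 − 8 = 23 days remain after October 8, 2086; 543 − 23 = 520 left.
November 2086 has 30 days: 520 − 30 = 490 left.
December 2086 has 31 days: 490 − 31 = 459 left.
January 2087 has 31 days: 459 − 31 = 428 left.
February 2087 has 28 days (2087 is not a leap year): 428 − 28 = 400 left.
March 2087 has 31 days: 400 − 31 = 369 left.
April 2087 has 30 days: 369 − 30 = 339 left.
May 2087 has 31 days: 339 − 31 = 308 left.
June 2087 has 30 days: 308 − 30 = 278 left.
July 2087 has 31 days: 278 − 31 = 247 left.
August 2087 has 31 days: 247 − 31 = 216 left.
September 2087 has 30 days: 216 − 30 = 186 left.
October 2087 has 31 days: 186 − 31 = 155 left.
November 2087 has 30 days: 155 − 30 = 125 left.
December 2087 has 31 days: 125 − 31 = 94 left.
January 2088 has 31 days: 94 − 31 = 63 left.
February 2088 has 29 days (2088 is a leap year): 63 − 29 = 34 left.
March 2088 has 31 days: 34 − 31 = 3 left.
3 days into April 2088 → April 3, 2088.
Advancing 13 months from April 3, 2088:
month 4 + 13 = 17, which is month 5 of year 2089 → May 2089.
Day 3 is valid in May, giving May 3, 2089.

May 3, 2089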